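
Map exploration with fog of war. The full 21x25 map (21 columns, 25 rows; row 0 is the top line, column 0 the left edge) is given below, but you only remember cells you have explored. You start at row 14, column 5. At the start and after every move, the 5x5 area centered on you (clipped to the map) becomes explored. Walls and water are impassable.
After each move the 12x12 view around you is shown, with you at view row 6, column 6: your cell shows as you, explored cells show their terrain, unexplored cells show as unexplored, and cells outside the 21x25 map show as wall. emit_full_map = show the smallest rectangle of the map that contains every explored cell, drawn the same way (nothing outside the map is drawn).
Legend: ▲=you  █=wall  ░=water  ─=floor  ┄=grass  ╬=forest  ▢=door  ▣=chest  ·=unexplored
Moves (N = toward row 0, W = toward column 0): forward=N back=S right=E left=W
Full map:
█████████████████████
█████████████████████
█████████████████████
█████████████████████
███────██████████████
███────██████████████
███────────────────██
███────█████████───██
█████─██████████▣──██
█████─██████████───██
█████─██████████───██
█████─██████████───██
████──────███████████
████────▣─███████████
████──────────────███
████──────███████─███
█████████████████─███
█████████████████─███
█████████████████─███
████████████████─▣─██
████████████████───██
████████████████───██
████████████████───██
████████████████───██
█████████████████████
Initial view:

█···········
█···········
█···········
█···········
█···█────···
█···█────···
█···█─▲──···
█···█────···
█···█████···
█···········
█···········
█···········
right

············
············
············
············
···█─────···
···█────▣···
···█──▲──···
···█─────···
···██████···
············
············
············

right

············
············
············
············
··█──────···
··█────▣─···
··█───▲──···
··█──────···
··███████···
············
············
············

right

············
············
············
············
·█──────█···
·█────▣─█···
·█────▲──···
·█──────█···
·████████···
············
············
············

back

············
············
············
·█──────█···
·█────▣─█···
·█───────···
·█────▲─█···
·████████···
····█████···
············
············
············

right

············
············
············
█──────█····
█────▣─██···
█────────···
█─────▲██···
█████████···
···██████···
············
············
············

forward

············
············
············
············
█──────██···
█────▣─██···
█─────▲──···
█──────██···
█████████···
···██████···
············
············

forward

············
············
············
············
····█████···
█──────██···
█────▣▲██···
█────────···
█──────██···
█████████···
···██████···
············

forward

············
············
············
············
····█████···
····█████···
█─────▲██···
█────▣─██···
█────────···
█──────██···
█████████···
···██████···

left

············
············
············
············
····██████··
····██████··
·█────▲─██··
·█────▣─██··
·█────────··
·█──────██··
·█████████··
····██████··

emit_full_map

···██████
···██████
█────▲─██
█────▣─██
█────────
█──────██
█████████
···██████

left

············
············
············
············
····─██████·
····─██████·
··█───▲──██·
··█────▣─██·
··█────────·
··█──────██·
··█████████·
·····██████·

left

············
············
············
············
····█─██████
····█─██████
···█──▲───██
···█────▣─██
···█────────
···█──────██
···█████████
······██████

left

█···········
█···········
█···········
█···········
█···██─█████
█···██─█████
█···█─▲────█
█···█────▣─█
█···█───────
█···█──────█
█···████████
█······█████

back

█···········
█···········
█···········
█···██─█████
█···██─█████
█···█──────█
█···█─▲──▣─█
█···█───────
█···█──────█
█···████████
█······█████
█···········

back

█···········
█···········
█···██─█████
█···██─█████
█···█──────█
█···█────▣─█
█···█─▲─────
█···█──────█
█···████████
█······█████
█···········
█···········

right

············
············
···██─██████
···██─██████
···█──────██
···█────▣─██
···█──▲─────
···█──────██
···█████████
······██████
············
············

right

············
············
··██─██████·
··██─██████·
··█──────██·
··█────▣─██·
··█───▲────·
··█──────██·
··█████████·
·····██████·
············
············

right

············
············
·██─██████··
·██─██████··
·█──────██··
·█────▣─██··
·█────▲───··
·█──────██··
·█████████··
····██████··
············
············

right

············
············
██─██████···
██─██████···
█──────██···
█────▣─██···
█─────▲──···
█──────██···
█████████···
···██████···
············
············

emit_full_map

██─██████
██─██████
█──────██
█────▣─██
█─────▲──
█──────██
█████████
···██████

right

············
············
█─██████····
█─██████····
──────███···
────▣─███···
──────▲──···
──────███···
█████████···
··██████····
············
············

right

············
············
─██████·····
─██████·····
─────████···
───▣─████···
──────▲──···
─────████···
█████████···
·██████·····
············
············

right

············
············
██████······
██████······
────█████···
──▣─█████···
──────▲──···
────█████···
█████████···
██████······
············
············

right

············
············
█████·······
█████·······
───██████···
─▣─██████···
──────▲──···
───██████···
█████████···
█████·······
············
············

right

············
············
████········
████········
──███████···
▣─███████···
──────▲──···
──███████···
█████████···
████········
············
············

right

············
············
███·········
███·········
─████████···
─████████···
──────▲──···
─███████─···
████████─···
███·········
············
············

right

···········█
···········█
██·········█
██·········█
█████████··█
█████████··█
──────▲─█··█
███████─█··█
███████─█··█
██·········█
···········█
···········█

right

··········██
··········██
█·········██
█·········██
█████████·██
█████████·██
──────▲██·██
██████─██·██
██████─██·██
█·········██
··········██
··········██

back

··········██
█·········██
█·········██
█████████·██
█████████·██
───────██·██
██████▲██·██
██████─██·██
█···██─██·██
··········██
··········██
··········██

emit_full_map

██─██████········
██─██████········
█──────██████████
█────▣─██████████
█──────────────██
█──────███████▲██
██████████████─██
···██████···██─██


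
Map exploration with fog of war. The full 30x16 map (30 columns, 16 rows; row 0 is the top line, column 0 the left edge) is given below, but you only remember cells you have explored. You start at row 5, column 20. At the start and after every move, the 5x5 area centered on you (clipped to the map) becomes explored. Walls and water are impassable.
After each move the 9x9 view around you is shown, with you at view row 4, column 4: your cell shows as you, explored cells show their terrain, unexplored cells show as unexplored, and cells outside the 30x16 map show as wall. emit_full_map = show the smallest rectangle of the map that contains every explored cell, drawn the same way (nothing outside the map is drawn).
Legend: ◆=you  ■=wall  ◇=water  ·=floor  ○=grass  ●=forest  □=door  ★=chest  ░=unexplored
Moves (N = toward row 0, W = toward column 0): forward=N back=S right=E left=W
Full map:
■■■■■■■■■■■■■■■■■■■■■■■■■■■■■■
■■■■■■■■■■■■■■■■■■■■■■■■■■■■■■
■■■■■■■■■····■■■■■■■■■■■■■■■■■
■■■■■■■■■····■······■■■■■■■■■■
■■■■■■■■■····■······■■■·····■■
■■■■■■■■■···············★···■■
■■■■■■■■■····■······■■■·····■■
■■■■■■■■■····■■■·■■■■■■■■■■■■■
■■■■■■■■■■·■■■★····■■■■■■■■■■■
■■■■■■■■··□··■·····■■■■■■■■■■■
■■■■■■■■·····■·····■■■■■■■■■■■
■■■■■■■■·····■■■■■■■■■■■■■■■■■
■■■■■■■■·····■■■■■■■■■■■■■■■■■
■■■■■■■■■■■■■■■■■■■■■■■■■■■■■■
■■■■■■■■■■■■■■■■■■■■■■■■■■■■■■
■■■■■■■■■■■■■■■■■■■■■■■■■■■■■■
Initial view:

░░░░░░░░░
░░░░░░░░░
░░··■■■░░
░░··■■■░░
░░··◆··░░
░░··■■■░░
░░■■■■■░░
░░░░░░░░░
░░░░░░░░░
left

░░░░░░░░░
░░░░░░░░░
░░···■■■░
░░···■■■░
░░··◆···░
░░···■■■░
░░■■■■■■░
░░░░░░░░░
░░░░░░░░░

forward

░░░░░░░░░
░░░░░░░░░
░░■■■■■░░
░░···■■■░
░░··◆■■■░
░░······░
░░···■■■░
░░■■■■■■░
░░░░░░░░░

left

░░░░░░░░░
░░░░░░░░░
░░■■■■■■░
░░····■■■
░░··◆·■■■
░░·······
░░····■■■
░░░■■■■■■
░░░░░░░░░

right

░░░░░░░░░
░░░░░░░░░
░■■■■■■░░
░····■■■░
░···◆■■■░
░·······░
░····■■■░
░░■■■■■■░
░░░░░░░░░

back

░░░░░░░░░
░■■■■■■░░
░····■■■░
░····■■■░
░···◆···░
░····■■■░
░░■■■■■■░
░░░░░░░░░
░░░░░░░░░

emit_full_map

■■■■■■░
····■■■
····■■■
···◆···
····■■■
░■■■■■■

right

░░░░░░░░░
■■■■■■░░░
····■■■░░
····■■■░░
····◆··░░
····■■■░░
░■■■■■■░░
░░░░░░░░░
░░░░░░░░░

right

░░░░░░░░░
■■■■■░░░░
···■■■■░░
···■■■·░░
····◆··░░
···■■■·░░
■■■■■■■░░
░░░░░░░░░
░░░░░░░░░

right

░░░░░░░░░
■■■■░░░░░
··■■■■■░░
··■■■··░░
····◆·★░░
··■■■··░░
■■■■■■■░░
░░░░░░░░░
░░░░░░░░░

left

░░░░░░░░░
■■■■■░░░░
···■■■■■░
···■■■··░
····◆··★░
···■■■··░
■■■■■■■■░
░░░░░░░░░
░░░░░░░░░

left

░░░░░░░░░
■■■■■■░░░
····■■■■■
····■■■··
····◆···★
····■■■··
░■■■■■■■■
░░░░░░░░░
░░░░░░░░░

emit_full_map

■■■■■■░░░
····■■■■■
····■■■··
····◆···★
····■■■··
░■■■■■■■■

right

░░░░░░░░░
■■■■■░░░░
···■■■■■░
···■■■··░
····◆··★░
···■■■··░
■■■■■■■■░
░░░░░░░░░
░░░░░░░░░

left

░░░░░░░░░
■■■■■■░░░
····■■■■■
····■■■··
····◆···★
····■■■··
░■■■■■■■■
░░░░░░░░░
░░░░░░░░░


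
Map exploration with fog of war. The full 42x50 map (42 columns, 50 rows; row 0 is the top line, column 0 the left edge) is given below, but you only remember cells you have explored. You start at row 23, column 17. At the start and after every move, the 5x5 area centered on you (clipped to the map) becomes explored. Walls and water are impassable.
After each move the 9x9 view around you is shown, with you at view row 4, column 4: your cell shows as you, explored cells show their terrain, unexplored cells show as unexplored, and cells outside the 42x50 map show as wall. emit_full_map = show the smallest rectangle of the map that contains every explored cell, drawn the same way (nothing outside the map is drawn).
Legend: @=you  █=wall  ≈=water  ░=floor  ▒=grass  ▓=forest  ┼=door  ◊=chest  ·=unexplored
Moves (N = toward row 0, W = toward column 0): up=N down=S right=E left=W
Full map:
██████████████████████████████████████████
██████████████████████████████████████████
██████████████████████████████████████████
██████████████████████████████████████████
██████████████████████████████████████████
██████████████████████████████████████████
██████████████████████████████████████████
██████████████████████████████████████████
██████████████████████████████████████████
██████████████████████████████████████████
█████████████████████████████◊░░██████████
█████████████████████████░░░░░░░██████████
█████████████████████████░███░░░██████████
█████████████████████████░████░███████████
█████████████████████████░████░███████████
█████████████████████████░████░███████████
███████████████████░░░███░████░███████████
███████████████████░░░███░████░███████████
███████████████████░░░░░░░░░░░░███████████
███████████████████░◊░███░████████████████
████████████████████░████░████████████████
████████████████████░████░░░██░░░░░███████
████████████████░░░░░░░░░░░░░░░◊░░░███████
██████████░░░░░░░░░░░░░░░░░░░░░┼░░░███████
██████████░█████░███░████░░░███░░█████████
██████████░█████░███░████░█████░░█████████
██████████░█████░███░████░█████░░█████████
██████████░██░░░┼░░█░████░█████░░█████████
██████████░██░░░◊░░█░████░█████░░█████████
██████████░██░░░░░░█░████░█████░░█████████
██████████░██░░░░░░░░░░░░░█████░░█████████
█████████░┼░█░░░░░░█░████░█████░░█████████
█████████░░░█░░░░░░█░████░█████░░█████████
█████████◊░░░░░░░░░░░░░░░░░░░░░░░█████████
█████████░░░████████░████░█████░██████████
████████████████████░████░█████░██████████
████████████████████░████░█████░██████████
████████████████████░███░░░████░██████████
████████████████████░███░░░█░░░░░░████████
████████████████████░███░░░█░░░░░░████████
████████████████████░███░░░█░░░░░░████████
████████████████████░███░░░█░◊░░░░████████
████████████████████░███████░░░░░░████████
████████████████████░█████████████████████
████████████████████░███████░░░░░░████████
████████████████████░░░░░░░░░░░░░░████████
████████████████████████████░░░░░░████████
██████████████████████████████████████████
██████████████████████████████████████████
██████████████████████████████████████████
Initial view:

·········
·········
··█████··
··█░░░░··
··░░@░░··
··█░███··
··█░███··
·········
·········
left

·········
·········
··██████·
··██░░░░·
··░░@░░░·
··██░███·
··██░███·
·········
·········

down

·········
··██████·
··██░░░░·
··░░░░░░·
··██@███·
··██░███·
··██░██··
·········
·········

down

··██████·
··██░░░░·
··░░░░░░·
··██░███·
··██@███·
··██░██··
··░░┼░░··
·········
·········

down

··██░░░░·
··░░░░░░·
··██░███·
··██░███·
··██@██··
··░░┼░░··
··░░◊░░··
·········
·········

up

··██████·
··██░░░░·
··░░░░░░·
··██░███·
··██@███·
··██░██··
··░░┼░░··
··░░◊░░··
·········

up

·········
··██████·
··██░░░░·
··░░░░░░·
··██@███·
··██░███·
··██░██··
··░░┼░░··
··░░◊░░··

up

·········
·········
··██████·
··██░░░░·
··░░@░░░·
··██░███·
··██░███·
··██░██··
··░░┼░░··

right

·········
·········
·██████··
·██░░░░··
·░░░@░░··
·██░███··
·██░███··
·██░██···
·░░┼░░···

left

·········
·········
··██████·
··██░░░░·
··░░@░░░·
··██░███·
··██░███·
··██░██··
··░░┼░░··

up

·········
·········
··█████··
··██████·
··██@░░░·
··░░░░░░·
··██░███·
··██░███·
··██░██··

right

·········
·········
·██████··
·██████··
·██░@░░··
·░░░░░░··
·██░███··
·██░███··
·██░██···

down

·········
·██████··
·██████··
·██░░░░··
·░░░@░░··
·██░███··
·██░███··
·██░██···
·░░┼░░···

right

·········
██████···
██████░··
██░░░░░··
░░░░@░░··
██░███░··
██░███░··
██░██····
░░┼░░····

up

·········
·········
██████░··
██████░··
██░░@░░··
░░░░░░░··
██░███░··
██░███░··
██░██····

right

·········
·········
█████░█··
█████░█··
█░░░@░░··
░░░░░░░··
█░███░█··
█░███░···
█░██·····

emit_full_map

██████░█
██████░█
██░░░@░░
░░░░░░░░
██░███░█
██░███░·
██░██···
░░┼░░···
░░◊░░···

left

·········
·········
██████░█·
██████░█·
██░░@░░░·
░░░░░░░░·
██░███░█·
██░███░··
██░██····

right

·········
·········
█████░█··
█████░█··
█░░░@░░··
░░░░░░░··
█░███░█··
█░███░···
█░██·····

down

·········
█████░█··
█████░█··
█░░░░░░··
░░░░@░░··
█░███░█··
█░███░█··
█░██·····
░┼░░·····

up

·········
·········
█████░█··
█████░█··
█░░░@░░··
░░░░░░░··
█░███░█··
█░███░█··
█░██·····

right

·········
·········
████░██··
████░██··
░░░░@░░··
░░░░░░░··
░███░██··
░███░█···
░██······

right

·········
·········
███░███··
███░███··
░░░░@░░··
░░░░░░░··
███░███··
███░█····
██·······

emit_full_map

██████░███
██████░███
██░░░░░@░░
░░░░░░░░░░
██░███░███
██░███░█··
██░██·····
░░┼░░·····
░░◊░░·····

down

·········
███░███··
███░███··
░░░░░░░··
░░░░@░░··
███░███··
███░███··
██·······
░░·······

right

·········
██░███···
██░████··
░░░░░░░··
░░░░@░░··
██░████··
██░████··
█········
░········

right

·········
█░███····
█░████░··
░░░░░░░··
░░░░@░░··
█░████░··
█░████░··
·········
·········

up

·········
·········
█░████░··
█░████░··
░░░░@░░··
░░░░░░░··
█░████░··
█░████░··
·········

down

·········
█░████░··
█░████░··
░░░░░░░··
░░░░@░░··
█░████░··
█░████░··
·········
·········

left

·········
██░████░·
██░████░·
░░░░░░░░·
░░░░@░░░·
██░████░·
██░████░·
█········
░········

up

·········
·········
██░████░·
██░████░·
░░░░@░░░·
░░░░░░░░·
██░████░·
██░████░·
█········

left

·········
·········
███░████░
███░████░
░░░░@░░░░
░░░░░░░░░
███░████░
███░████░
██·······

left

·········
·········
████░████
████░████
░░░░@░░░░
░░░░░░░░░
░███░████
░███░████
░██······

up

·········
·········
··█░◊░█··
████░████
████@████
░░░░░░░░░
░░░░░░░░░
░███░████
░███░████

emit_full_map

····█░◊░█···
██████░████░
██████@████░
██░░░░░░░░░░
░░░░░░░░░░░░
██░███░████░
██░███░████░
██░██·······
░░┼░░·······
░░◊░░·······


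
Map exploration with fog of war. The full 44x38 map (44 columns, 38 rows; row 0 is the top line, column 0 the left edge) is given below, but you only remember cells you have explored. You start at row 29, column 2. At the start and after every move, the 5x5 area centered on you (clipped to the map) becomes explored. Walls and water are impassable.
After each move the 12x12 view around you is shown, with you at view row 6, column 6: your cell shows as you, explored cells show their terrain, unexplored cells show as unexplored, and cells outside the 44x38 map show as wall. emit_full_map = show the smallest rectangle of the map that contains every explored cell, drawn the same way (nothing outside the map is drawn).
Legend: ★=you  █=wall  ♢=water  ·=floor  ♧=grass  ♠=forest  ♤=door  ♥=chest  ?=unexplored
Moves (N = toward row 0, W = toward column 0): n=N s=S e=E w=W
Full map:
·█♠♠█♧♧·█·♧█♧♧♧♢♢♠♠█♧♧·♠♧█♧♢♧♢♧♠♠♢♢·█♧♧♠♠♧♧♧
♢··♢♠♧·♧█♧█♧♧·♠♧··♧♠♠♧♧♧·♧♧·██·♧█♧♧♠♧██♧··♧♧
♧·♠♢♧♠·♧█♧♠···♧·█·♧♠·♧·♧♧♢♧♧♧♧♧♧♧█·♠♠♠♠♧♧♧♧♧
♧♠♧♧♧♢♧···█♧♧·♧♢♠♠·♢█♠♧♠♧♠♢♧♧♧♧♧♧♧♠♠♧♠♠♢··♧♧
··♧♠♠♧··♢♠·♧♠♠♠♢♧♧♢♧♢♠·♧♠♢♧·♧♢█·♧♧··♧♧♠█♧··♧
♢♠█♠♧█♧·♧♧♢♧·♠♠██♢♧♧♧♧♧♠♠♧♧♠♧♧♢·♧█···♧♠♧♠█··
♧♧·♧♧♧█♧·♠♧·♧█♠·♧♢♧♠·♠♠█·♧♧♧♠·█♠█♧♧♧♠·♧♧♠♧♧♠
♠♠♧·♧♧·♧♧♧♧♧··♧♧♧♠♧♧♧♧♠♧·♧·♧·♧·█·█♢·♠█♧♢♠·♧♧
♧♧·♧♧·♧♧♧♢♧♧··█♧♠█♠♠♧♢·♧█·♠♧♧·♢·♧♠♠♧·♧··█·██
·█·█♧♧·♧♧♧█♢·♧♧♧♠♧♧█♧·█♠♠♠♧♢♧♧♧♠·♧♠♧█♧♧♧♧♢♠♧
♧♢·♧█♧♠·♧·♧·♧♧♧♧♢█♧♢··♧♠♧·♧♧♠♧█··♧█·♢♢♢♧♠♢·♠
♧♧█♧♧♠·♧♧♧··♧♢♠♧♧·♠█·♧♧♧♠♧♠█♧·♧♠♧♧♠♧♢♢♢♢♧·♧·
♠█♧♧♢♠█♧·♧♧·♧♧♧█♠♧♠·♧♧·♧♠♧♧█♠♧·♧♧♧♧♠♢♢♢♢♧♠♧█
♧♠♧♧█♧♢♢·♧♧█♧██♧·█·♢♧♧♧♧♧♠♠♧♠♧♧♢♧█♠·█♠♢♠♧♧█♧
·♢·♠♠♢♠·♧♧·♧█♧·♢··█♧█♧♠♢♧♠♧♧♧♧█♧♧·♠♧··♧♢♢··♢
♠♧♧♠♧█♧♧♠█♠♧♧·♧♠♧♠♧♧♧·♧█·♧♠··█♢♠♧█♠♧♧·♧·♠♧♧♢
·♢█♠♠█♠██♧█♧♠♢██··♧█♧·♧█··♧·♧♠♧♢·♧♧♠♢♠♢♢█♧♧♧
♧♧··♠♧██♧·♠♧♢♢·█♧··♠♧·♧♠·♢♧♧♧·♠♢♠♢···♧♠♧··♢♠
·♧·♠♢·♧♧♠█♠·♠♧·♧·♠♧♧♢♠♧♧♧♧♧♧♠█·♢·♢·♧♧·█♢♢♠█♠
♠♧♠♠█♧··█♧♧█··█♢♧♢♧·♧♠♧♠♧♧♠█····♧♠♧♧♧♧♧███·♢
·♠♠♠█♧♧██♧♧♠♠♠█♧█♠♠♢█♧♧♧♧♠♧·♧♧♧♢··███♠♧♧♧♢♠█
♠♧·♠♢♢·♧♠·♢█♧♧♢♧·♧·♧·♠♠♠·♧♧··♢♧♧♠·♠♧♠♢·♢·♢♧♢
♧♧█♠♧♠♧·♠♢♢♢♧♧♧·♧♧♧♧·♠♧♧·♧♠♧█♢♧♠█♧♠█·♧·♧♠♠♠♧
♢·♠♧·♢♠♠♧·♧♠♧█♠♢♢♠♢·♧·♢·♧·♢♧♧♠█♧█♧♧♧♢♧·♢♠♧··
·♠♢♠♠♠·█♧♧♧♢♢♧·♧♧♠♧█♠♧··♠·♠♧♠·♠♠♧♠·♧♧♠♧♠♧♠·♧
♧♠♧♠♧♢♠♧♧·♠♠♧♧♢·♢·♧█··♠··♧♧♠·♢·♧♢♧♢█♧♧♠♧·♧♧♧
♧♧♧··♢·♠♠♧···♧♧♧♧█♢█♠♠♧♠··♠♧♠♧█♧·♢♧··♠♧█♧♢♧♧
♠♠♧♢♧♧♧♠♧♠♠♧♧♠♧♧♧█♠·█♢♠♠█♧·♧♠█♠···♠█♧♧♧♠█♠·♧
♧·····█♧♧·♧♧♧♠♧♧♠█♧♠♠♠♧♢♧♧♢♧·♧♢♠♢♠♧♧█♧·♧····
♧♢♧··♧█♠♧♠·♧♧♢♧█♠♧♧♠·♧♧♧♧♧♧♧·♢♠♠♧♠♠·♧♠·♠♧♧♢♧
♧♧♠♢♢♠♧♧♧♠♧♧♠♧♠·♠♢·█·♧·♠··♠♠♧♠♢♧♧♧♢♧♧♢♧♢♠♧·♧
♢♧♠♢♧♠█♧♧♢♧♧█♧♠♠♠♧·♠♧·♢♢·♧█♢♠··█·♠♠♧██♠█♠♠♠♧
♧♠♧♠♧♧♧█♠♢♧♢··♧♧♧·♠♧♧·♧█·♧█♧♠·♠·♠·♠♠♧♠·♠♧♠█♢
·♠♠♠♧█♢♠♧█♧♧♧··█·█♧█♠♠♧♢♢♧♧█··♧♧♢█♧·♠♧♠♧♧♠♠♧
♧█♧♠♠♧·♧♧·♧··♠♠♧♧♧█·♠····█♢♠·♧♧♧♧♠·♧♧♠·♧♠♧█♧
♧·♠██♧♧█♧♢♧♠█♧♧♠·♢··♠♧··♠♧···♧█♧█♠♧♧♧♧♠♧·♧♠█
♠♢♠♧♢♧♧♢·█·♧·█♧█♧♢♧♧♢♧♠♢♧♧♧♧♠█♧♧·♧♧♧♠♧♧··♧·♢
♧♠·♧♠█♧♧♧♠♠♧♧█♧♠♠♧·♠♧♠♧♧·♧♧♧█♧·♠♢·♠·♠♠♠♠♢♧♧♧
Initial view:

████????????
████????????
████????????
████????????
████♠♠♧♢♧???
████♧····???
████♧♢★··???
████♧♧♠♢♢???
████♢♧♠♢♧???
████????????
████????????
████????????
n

████????????
████????????
████????????
████????????
████♧♧♧··???
████♠♠♧♢♧???
████♧·★··???
████♧♢♧··???
████♧♧♠♢♢???
████♢♧♠♢♧???
████????????
████????????

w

█████???????
█████???????
█████???????
█████???????
█████♧♧♧··??
█████♠♠♧♢♧??
█████♧★···??
█████♧♢♧··??
█████♧♧♠♢♢??
█████♢♧♠♢♧??
█████???????
█████???????

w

██████??????
██████??????
██████??????
██████??????
██████♧♧♧··?
██████♠♠♧♢♧?
██████★····?
██████♧♢♧··?
██████♧♧♠♢♢?
██████♢♧♠♢♧?
██████??????
██████??????

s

██████??????
██████??????
██████??????
██████♧♧♧··?
██████♠♠♧♢♧?
██████♧····?
██████★♢♧··?
██████♧♧♠♢♢?
██████♢♧♠♢♧?
██████??????
██████??????
██████??????

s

██████??????
██████??????
██████♧♧♧··?
██████♠♠♧♢♧?
██████♧····?
██████♧♢♧··?
██████★♧♠♢♢?
██████♢♧♠♢♧?
██████♧♠♧???
██████??????
██████??????
██████??????

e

█████???????
█████???????
█████♧♧♧··??
█████♠♠♧♢♧??
█████♧····??
█████♧♢♧··??
█████♧★♠♢♢??
█████♢♧♠♢♧??
█████♧♠♧♠???
█████???????
█████???????
█████???????

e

████????????
████????????
████♧♧♧··???
████♠♠♧♢♧???
████♧····???
████♧♢♧··???
████♧♧★♢♢???
████♢♧♠♢♧???
████♧♠♧♠♧???
████????????
████????????
████????????

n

████????????
████????????
████????????
████♧♧♧··???
████♠♠♧♢♧???
████♧····???
████♧♢★··???
████♧♧♠♢♢???
████♢♧♠♢♧???
████♧♠♧♠♧???
████????????
████????????

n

████????????
████????????
████????????
████????????
████♧♧♧··???
████♠♠♧♢♧???
████♧·★··???
████♧♢♧··???
████♧♧♠♢♢???
████♢♧♠♢♧???
████♧♠♧♠♧???
████????????

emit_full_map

♧♧♧··
♠♠♧♢♧
♧·★··
♧♢♧··
♧♧♠♢♢
♢♧♠♢♧
♧♠♧♠♧

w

█████???????
█████???????
█████???????
█████???????
█████♧♧♧··??
█████♠♠♧♢♧??
█████♧★···??
█████♧♢♧··??
█████♧♧♠♢♢??
█████♢♧♠♢♧??
█████♧♠♧♠♧??
█████???????

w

██████??????
██████??????
██████??????
██████??????
██████♧♧♧··?
██████♠♠♧♢♧?
██████★····?
██████♧♢♧··?
██████♧♧♠♢♢?
██████♢♧♠♢♧?
██████♧♠♧♠♧?
██████??????

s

██████??????
██████??????
██████??????
██████♧♧♧··?
██████♠♠♧♢♧?
██████♧····?
██████★♢♧··?
██████♧♧♠♢♢?
██████♢♧♠♢♧?
██████♧♠♧♠♧?
██████??????
██████??????

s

██████??????
██████??????
██████♧♧♧··?
██████♠♠♧♢♧?
██████♧····?
██████♧♢♧··?
██████★♧♠♢♢?
██████♢♧♠♢♧?
██████♧♠♧♠♧?
██████??????
██████??????
██████??????

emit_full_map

♧♧♧··
♠♠♧♢♧
♧····
♧♢♧··
★♧♠♢♢
♢♧♠♢♧
♧♠♧♠♧

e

█████???????
█████???????
█████♧♧♧··??
█████♠♠♧♢♧??
█████♧····??
█████♧♢♧··??
█████♧★♠♢♢??
█████♢♧♠♢♧??
█████♧♠♧♠♧??
█████???????
█████???????
█████???????

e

████????????
████????????
████♧♧♧··???
████♠♠♧♢♧???
████♧····???
████♧♢♧··???
████♧♧★♢♢???
████♢♧♠♢♧???
████♧♠♧♠♧???
████????????
████????????
████????????

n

████????????
████????????
████????????
████♧♧♧··???
████♠♠♧♢♧???
████♧····???
████♧♢★··???
████♧♧♠♢♢???
████♢♧♠♢♧???
████♧♠♧♠♧???
████????????
████????????

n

████????????
████????????
████????????
████????????
████♧♧♧··???
████♠♠♧♢♧???
████♧·★··???
████♧♢♧··???
████♧♧♠♢♢???
████♢♧♠♢♧???
████♧♠♧♠♧???
████????????
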